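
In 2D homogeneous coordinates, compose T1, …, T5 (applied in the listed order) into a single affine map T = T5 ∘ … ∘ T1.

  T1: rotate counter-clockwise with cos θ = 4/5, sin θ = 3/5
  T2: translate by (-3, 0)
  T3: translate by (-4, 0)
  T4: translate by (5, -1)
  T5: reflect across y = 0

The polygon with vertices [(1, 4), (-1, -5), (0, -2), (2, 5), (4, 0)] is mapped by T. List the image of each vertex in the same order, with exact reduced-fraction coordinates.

image vertices: (-18/5, -14/5), (1/5, 28/5), (-4/5, 13/5), (-17/5, -21/5), (6/5, -7/5)

T1 rotate counter-clockwise with cos θ = 4/5, sin θ = 3/5: (1, 4) → (-8/5, 19/5); (-1, -5) → (11/5, -23/5); (0, -2) → (6/5, -8/5); (2, 5) → (-7/5, 26/5); (4, 0) → (16/5, 12/5)
T2 translate by (-3, 0): (-8/5, 19/5) → (-23/5, 19/5); (11/5, -23/5) → (-4/5, -23/5); (6/5, -8/5) → (-9/5, -8/5); (-7/5, 26/5) → (-22/5, 26/5); (16/5, 12/5) → (1/5, 12/5)
T3 translate by (-4, 0): (-23/5, 19/5) → (-43/5, 19/5); (-4/5, -23/5) → (-24/5, -23/5); (-9/5, -8/5) → (-29/5, -8/5); (-22/5, 26/5) → (-42/5, 26/5); (1/5, 12/5) → (-19/5, 12/5)
T4 translate by (5, -1): (-43/5, 19/5) → (-18/5, 14/5); (-24/5, -23/5) → (1/5, -28/5); (-29/5, -8/5) → (-4/5, -13/5); (-42/5, 26/5) → (-17/5, 21/5); (-19/5, 12/5) → (6/5, 7/5)
T5 reflect across y = 0: (-18/5, 14/5) → (-18/5, -14/5); (1/5, -28/5) → (1/5, 28/5); (-4/5, -13/5) → (-4/5, 13/5); (-17/5, 21/5) → (-17/5, -21/5); (6/5, 7/5) → (6/5, -7/5)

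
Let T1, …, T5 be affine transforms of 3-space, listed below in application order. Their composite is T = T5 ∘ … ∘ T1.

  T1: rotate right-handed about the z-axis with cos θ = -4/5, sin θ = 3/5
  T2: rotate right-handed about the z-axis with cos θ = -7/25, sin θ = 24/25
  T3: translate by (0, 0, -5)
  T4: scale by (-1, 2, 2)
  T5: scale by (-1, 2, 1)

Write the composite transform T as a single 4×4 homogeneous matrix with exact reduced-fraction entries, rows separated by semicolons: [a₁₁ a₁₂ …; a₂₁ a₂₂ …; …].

T = [-44/125 117/125 0 0; -468/125 -176/125 0 0; 0 0 2 -10; 0 0 0 1]

T1 = [-4/5 -3/5 0 0; 3/5 -4/5 0 0; 0 0 1 0; 0 0 0 1]
T2·T1 = [-44/125 117/125 0 0; -117/125 -44/125 0 0; 0 0 1 0; 0 0 0 1]
T3·…·T1 = [-44/125 117/125 0 0; -117/125 -44/125 0 0; 0 0 1 -5; 0 0 0 1]
T4·…·T1 = [44/125 -117/125 0 0; -234/125 -88/125 0 0; 0 0 2 -10; 0 0 0 1]
T5·…·T1 = [-44/125 117/125 0 0; -468/125 -176/125 0 0; 0 0 2 -10; 0 0 0 1]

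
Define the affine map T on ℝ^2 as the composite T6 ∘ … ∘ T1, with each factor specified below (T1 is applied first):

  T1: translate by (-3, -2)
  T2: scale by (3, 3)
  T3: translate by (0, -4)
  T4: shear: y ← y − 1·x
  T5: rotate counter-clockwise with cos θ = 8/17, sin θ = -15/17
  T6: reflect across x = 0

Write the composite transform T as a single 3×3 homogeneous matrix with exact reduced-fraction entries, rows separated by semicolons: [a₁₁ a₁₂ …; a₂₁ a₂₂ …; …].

T1 = [1 0 -3; 0 1 -2; 0 0 1]
T2·T1 = [3 0 -9; 0 3 -6; 0 0 1]
T3·…·T1 = [3 0 -9; 0 3 -10; 0 0 1]
T4·…·T1 = [3 0 -9; -3 3 -1; 0 0 1]
T5·…·T1 = [-21/17 45/17 -87/17; -69/17 24/17 127/17; 0 0 1]
T6·…·T1 = [21/17 -45/17 87/17; -69/17 24/17 127/17; 0 0 1]

T = [21/17 -45/17 87/17; -69/17 24/17 127/17; 0 0 1]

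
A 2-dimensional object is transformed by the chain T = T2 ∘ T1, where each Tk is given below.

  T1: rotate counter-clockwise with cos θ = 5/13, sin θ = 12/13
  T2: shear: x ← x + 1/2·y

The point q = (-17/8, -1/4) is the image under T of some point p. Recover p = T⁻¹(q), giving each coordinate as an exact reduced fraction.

T1 = [5/13 -12/13 0; 12/13 5/13 0; 0 0 1]
T2·T1 = [11/13 -19/26 0; 12/13 5/13 0; 0 0 1]
det M = 1; M⁻¹ = [5/13 19/26 0; -12/13 11/13 0; 0 0 1]
M⁻¹ · (-17/8, -1/4)ᵀ = (-1, 7/4)ᵀ

p = (-1, 7/4)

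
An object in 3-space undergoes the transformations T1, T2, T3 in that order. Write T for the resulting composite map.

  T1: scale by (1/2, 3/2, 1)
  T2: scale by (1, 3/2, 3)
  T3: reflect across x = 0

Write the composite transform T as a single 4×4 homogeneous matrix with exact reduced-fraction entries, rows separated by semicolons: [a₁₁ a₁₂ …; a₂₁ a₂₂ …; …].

T = [-1/2 0 0 0; 0 9/4 0 0; 0 0 3 0; 0 0 0 1]

T1 = [1/2 0 0 0; 0 3/2 0 0; 0 0 1 0; 0 0 0 1]
T2·T1 = [1/2 0 0 0; 0 9/4 0 0; 0 0 3 0; 0 0 0 1]
T3·…·T1 = [-1/2 0 0 0; 0 9/4 0 0; 0 0 3 0; 0 0 0 1]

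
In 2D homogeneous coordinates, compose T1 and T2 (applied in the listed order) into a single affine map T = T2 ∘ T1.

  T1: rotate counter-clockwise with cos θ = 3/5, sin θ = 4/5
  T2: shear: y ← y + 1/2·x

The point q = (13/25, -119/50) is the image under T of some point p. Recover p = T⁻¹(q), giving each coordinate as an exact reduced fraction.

T1 = [3/5 -4/5 0; 4/5 3/5 0; 0 0 1]
T2·T1 = [3/5 -4/5 0; 11/10 1/5 0; 0 0 1]
det M = 1; M⁻¹ = [1/5 4/5 0; -11/10 3/5 0; 0 0 1]
M⁻¹ · (13/25, -119/50)ᵀ = (-9/5, -2)ᵀ

p = (-9/5, -2)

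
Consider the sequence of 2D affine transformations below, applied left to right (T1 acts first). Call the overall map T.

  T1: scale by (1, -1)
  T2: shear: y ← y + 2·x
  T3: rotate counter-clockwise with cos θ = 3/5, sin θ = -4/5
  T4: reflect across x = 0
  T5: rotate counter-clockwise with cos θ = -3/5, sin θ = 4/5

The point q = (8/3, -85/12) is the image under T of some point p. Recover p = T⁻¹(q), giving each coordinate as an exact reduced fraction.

p = (8/3, -7/4)

T1 = [1 0 0; 0 -1 0; 0 0 1]
T2·T1 = [1 0 0; 2 -1 0; 0 0 1]
T3·…·T1 = [11/5 -4/5 0; 2/5 -3/5 0; 0 0 1]
T4·…·T1 = [-11/5 4/5 0; 2/5 -3/5 0; 0 0 1]
T5·…·T1 = [1 0 0; -2 1 0; 0 0 1]
det M = 1; M⁻¹ = [1 0 0; 2 1 0; 0 0 1]
M⁻¹ · (8/3, -85/12)ᵀ = (8/3, -7/4)ᵀ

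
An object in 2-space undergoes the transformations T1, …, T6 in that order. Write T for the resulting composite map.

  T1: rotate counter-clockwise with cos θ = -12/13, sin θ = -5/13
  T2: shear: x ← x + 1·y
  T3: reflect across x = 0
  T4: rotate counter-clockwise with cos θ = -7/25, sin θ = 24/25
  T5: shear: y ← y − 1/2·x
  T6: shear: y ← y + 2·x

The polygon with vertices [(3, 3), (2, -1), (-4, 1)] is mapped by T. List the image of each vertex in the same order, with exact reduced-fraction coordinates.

T1 rotate counter-clockwise with cos θ = -12/13, sin θ = -5/13: (3, 3) → (-21/13, -51/13); (2, -1) → (-29/13, 2/13); (-4, 1) → (53/13, 8/13)
T2 shear: x ← x + 1·y: (-21/13, -51/13) → (-72/13, -51/13); (-29/13, 2/13) → (-27/13, 2/13); (53/13, 8/13) → (61/13, 8/13)
T3 reflect across x = 0: (-72/13, -51/13) → (72/13, -51/13); (-27/13, 2/13) → (27/13, 2/13); (61/13, 8/13) → (-61/13, 8/13)
T4 rotate counter-clockwise with cos θ = -7/25, sin θ = 24/25: (72/13, -51/13) → (144/65, 417/65); (27/13, 2/13) → (-237/325, 634/325); (-61/13, 8/13) → (47/65, -304/65)
T5 shear: y ← y − 1/2·x: (144/65, 417/65) → (144/65, 69/13); (-237/325, 634/325) → (-237/325, 301/130); (47/65, -304/65) → (47/65, -131/26)
T6 shear: y ← y + 2·x: (144/65, 69/13) → (144/65, 633/65); (-237/325, 301/130) → (-237/325, 557/650); (47/65, -131/26) → (47/65, -467/130)

image vertices: (144/65, 633/65), (-237/325, 557/650), (47/65, -467/130)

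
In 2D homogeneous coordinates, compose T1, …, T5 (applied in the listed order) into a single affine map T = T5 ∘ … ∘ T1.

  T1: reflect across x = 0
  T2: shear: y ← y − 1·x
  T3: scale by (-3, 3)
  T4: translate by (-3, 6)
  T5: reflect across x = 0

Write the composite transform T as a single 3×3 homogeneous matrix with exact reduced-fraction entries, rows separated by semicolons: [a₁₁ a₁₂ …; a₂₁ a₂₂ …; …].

T1 = [-1 0 0; 0 1 0; 0 0 1]
T2·T1 = [-1 0 0; 1 1 0; 0 0 1]
T3·…·T1 = [3 0 0; 3 3 0; 0 0 1]
T4·…·T1 = [3 0 -3; 3 3 6; 0 0 1]
T5·…·T1 = [-3 0 3; 3 3 6; 0 0 1]

T = [-3 0 3; 3 3 6; 0 0 1]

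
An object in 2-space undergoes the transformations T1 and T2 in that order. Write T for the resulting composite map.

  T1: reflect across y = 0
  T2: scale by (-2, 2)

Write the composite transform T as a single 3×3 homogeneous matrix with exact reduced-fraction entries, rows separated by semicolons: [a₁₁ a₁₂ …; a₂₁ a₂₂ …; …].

T1 = [1 0 0; 0 -1 0; 0 0 1]
T2·T1 = [-2 0 0; 0 -2 0; 0 0 1]

T = [-2 0 0; 0 -2 0; 0 0 1]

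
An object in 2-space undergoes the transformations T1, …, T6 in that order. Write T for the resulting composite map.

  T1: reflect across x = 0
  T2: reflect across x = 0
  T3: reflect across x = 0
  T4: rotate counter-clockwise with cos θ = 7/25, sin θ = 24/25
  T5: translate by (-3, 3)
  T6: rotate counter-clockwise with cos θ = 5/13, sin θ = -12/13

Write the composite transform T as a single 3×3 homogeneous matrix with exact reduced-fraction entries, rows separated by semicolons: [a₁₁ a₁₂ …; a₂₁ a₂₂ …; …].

T = [-323/325 -36/325 21/13; -36/325 323/325 51/13; 0 0 1]

T1 = [-1 0 0; 0 1 0; 0 0 1]
T2·T1 = [1 0 0; 0 1 0; 0 0 1]
T3·…·T1 = [-1 0 0; 0 1 0; 0 0 1]
T4·…·T1 = [-7/25 -24/25 0; -24/25 7/25 0; 0 0 1]
T5·…·T1 = [-7/25 -24/25 -3; -24/25 7/25 3; 0 0 1]
T6·…·T1 = [-323/325 -36/325 21/13; -36/325 323/325 51/13; 0 0 1]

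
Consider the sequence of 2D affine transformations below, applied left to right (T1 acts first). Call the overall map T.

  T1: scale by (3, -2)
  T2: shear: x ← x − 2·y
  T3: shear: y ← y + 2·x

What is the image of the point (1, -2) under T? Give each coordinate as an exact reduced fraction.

T1 scale by (3, -2): (1, -2) → (3, 4)
T2 shear: x ← x − 2·y: (3, 4) → (-5, 4)
T3 shear: y ← y + 2·x: (-5, 4) → (-5, -6)

T(p) = (-5, -6)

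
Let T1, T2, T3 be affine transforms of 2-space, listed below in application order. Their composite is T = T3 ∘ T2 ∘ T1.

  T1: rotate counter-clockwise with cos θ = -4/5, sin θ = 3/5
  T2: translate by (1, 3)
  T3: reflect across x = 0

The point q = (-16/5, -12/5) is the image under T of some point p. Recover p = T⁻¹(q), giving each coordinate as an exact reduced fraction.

p = (-5, 3)

T1 = [-4/5 -3/5 0; 3/5 -4/5 0; 0 0 1]
T2·T1 = [-4/5 -3/5 1; 3/5 -4/5 3; 0 0 1]
T3·…·T1 = [4/5 3/5 -1; 3/5 -4/5 3; 0 0 1]
det M = -1; M⁻¹ = [4/5 3/5 -1; 3/5 -4/5 3; 0 0 1]
M⁻¹ · (-16/5, -12/5)ᵀ = (-5, 3)ᵀ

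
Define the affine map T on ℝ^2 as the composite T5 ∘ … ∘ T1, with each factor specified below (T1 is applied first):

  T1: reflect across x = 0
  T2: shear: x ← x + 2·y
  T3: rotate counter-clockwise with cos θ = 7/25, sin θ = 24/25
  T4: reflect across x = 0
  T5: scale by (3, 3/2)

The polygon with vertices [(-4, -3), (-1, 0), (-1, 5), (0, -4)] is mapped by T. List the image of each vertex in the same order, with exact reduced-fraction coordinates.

image vertices: (-174/25, -207/50), (-21/25, 36/25), (129/25, 897/50), (-24/5, -66/5)

T1 reflect across x = 0: (-4, -3) → (4, -3); (-1, 0) → (1, 0); (-1, 5) → (1, 5); (0, -4) → (0, -4)
T2 shear: x ← x + 2·y: (4, -3) → (-2, -3); (1, 0) → (1, 0); (1, 5) → (11, 5); (0, -4) → (-8, -4)
T3 rotate counter-clockwise with cos θ = 7/25, sin θ = 24/25: (-2, -3) → (58/25, -69/25); (1, 0) → (7/25, 24/25); (11, 5) → (-43/25, 299/25); (-8, -4) → (8/5, -44/5)
T4 reflect across x = 0: (58/25, -69/25) → (-58/25, -69/25); (7/25, 24/25) → (-7/25, 24/25); (-43/25, 299/25) → (43/25, 299/25); (8/5, -44/5) → (-8/5, -44/5)
T5 scale by (3, 3/2): (-58/25, -69/25) → (-174/25, -207/50); (-7/25, 24/25) → (-21/25, 36/25); (43/25, 299/25) → (129/25, 897/50); (-8/5, -44/5) → (-24/5, -66/5)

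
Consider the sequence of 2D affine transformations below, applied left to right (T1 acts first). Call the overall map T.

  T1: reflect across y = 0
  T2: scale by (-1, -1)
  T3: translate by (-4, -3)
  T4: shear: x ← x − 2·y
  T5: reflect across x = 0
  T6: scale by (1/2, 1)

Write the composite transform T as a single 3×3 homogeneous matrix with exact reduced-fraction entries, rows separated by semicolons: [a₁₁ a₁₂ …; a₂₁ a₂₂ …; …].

T1 = [1 0 0; 0 -1 0; 0 0 1]
T2·T1 = [-1 0 0; 0 1 0; 0 0 1]
T3·…·T1 = [-1 0 -4; 0 1 -3; 0 0 1]
T4·…·T1 = [-1 -2 2; 0 1 -3; 0 0 1]
T5·…·T1 = [1 2 -2; 0 1 -3; 0 0 1]
T6·…·T1 = [1/2 1 -1; 0 1 -3; 0 0 1]

T = [1/2 1 -1; 0 1 -3; 0 0 1]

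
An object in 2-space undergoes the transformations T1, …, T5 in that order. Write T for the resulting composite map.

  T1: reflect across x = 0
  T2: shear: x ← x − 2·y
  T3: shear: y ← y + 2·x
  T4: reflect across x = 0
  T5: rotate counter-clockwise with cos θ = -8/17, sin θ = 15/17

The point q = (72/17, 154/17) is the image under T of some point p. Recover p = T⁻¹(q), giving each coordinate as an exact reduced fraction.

p = (-2, 4)

T1 = [-1 0 0; 0 1 0; 0 0 1]
T2·T1 = [-1 -2 0; 0 1 0; 0 0 1]
T3·…·T1 = [-1 -2 0; -2 -3 0; 0 0 1]
T4·…·T1 = [1 2 0; -2 -3 0; 0 0 1]
T5·…·T1 = [22/17 29/17 0; 31/17 54/17 0; 0 0 1]
det M = 1; M⁻¹ = [54/17 -29/17 0; -31/17 22/17 0; 0 0 1]
M⁻¹ · (72/17, 154/17)ᵀ = (-2, 4)ᵀ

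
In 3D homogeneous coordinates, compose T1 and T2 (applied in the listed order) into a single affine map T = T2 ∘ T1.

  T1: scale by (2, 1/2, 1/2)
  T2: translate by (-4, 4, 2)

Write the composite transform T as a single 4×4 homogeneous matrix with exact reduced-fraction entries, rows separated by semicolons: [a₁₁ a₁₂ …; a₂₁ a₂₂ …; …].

T1 = [2 0 0 0; 0 1/2 0 0; 0 0 1/2 0; 0 0 0 1]
T2·T1 = [2 0 0 -4; 0 1/2 0 4; 0 0 1/2 2; 0 0 0 1]

T = [2 0 0 -4; 0 1/2 0 4; 0 0 1/2 2; 0 0 0 1]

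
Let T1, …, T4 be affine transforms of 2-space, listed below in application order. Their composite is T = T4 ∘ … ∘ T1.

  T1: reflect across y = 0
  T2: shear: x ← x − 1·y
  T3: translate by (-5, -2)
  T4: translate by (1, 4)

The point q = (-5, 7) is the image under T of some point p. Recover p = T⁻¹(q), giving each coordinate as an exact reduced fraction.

T1 = [1 0 0; 0 -1 0; 0 0 1]
T2·T1 = [1 1 0; 0 -1 0; 0 0 1]
T3·…·T1 = [1 1 -5; 0 -1 -2; 0 0 1]
T4·…·T1 = [1 1 -4; 0 -1 2; 0 0 1]
det M = -1; M⁻¹ = [1 1 2; 0 -1 2; 0 0 1]
M⁻¹ · (-5, 7)ᵀ = (4, -5)ᵀ

p = (4, -5)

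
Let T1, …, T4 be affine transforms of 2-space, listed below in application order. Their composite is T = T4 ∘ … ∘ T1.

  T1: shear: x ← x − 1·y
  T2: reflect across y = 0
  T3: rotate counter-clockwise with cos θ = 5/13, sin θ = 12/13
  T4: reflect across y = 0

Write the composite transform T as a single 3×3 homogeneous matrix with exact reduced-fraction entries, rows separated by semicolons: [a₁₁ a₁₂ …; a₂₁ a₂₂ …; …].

T1 = [1 -1 0; 0 1 0; 0 0 1]
T2·T1 = [1 -1 0; 0 -1 0; 0 0 1]
T3·…·T1 = [5/13 7/13 0; 12/13 -17/13 0; 0 0 1]
T4·…·T1 = [5/13 7/13 0; -12/13 17/13 0; 0 0 1]

T = [5/13 7/13 0; -12/13 17/13 0; 0 0 1]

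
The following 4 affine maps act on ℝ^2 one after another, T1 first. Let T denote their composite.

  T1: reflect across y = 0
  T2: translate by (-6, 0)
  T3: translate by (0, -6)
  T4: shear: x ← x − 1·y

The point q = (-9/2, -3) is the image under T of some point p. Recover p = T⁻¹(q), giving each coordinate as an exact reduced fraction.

p = (-3/2, -3)

T1 = [1 0 0; 0 -1 0; 0 0 1]
T2·T1 = [1 0 -6; 0 -1 0; 0 0 1]
T3·…·T1 = [1 0 -6; 0 -1 -6; 0 0 1]
T4·…·T1 = [1 1 0; 0 -1 -6; 0 0 1]
det M = -1; M⁻¹ = [1 1 6; 0 -1 -6; 0 0 1]
M⁻¹ · (-9/2, -3)ᵀ = (-3/2, -3)ᵀ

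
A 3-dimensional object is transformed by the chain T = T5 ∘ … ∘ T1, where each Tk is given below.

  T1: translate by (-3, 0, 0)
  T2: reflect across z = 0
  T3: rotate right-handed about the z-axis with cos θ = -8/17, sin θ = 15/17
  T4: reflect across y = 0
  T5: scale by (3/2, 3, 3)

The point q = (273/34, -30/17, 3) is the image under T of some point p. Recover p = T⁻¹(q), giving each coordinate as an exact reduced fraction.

p = (1, -5, -1)

T1 = [1 0 0 -3; 0 1 0 0; 0 0 1 0; 0 0 0 1]
T2·T1 = [1 0 0 -3; 0 1 0 0; 0 0 -1 0; 0 0 0 1]
T3·…·T1 = [-8/17 -15/17 0 24/17; 15/17 -8/17 0 -45/17; 0 0 -1 0; 0 0 0 1]
T4·…·T1 = [-8/17 -15/17 0 24/17; -15/17 8/17 0 45/17; 0 0 -1 0; 0 0 0 1]
T5·…·T1 = [-12/17 -45/34 0 36/17; -45/17 24/17 0 135/17; 0 0 -3 0; 0 0 0 1]
det M = 27/2; M⁻¹ = [-16/51 -5/17 0 3; -10/17 8/51 0 0; 0 0 -1/3 0; 0 0 0 1]
M⁻¹ · (273/34, -30/17, 3)ᵀ = (1, -5, -1)ᵀ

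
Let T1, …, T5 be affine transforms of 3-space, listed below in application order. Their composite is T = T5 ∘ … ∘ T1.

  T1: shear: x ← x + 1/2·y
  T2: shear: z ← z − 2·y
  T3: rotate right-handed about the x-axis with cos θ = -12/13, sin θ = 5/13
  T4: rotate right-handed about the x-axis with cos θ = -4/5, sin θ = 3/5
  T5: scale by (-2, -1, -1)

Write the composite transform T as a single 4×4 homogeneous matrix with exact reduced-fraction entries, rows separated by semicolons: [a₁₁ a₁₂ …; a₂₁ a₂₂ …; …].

T = [-2 -1 0 0; 0 79/65 -56/65 0; 0 122/65 -33/65 0; 0 0 0 1]

T1 = [1 1/2 0 0; 0 1 0 0; 0 0 1 0; 0 0 0 1]
T2·T1 = [1 1/2 0 0; 0 1 0 0; 0 -2 1 0; 0 0 0 1]
T3·…·T1 = [1 1/2 0 0; 0 -2/13 -5/13 0; 0 29/13 -12/13 0; 0 0 0 1]
T4·…·T1 = [1 1/2 0 0; 0 -79/65 56/65 0; 0 -122/65 33/65 0; 0 0 0 1]
T5·…·T1 = [-2 -1 0 0; 0 79/65 -56/65 0; 0 122/65 -33/65 0; 0 0 0 1]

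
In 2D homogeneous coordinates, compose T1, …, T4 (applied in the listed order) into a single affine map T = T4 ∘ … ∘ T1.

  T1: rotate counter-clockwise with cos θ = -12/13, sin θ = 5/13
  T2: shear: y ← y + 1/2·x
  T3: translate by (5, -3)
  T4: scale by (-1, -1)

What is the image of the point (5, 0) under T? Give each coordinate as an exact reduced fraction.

T1 rotate counter-clockwise with cos θ = -12/13, sin θ = 5/13: (5, 0) → (-60/13, 25/13)
T2 shear: y ← y + 1/2·x: (-60/13, 25/13) → (-60/13, -5/13)
T3 translate by (5, -3): (-60/13, -5/13) → (5/13, -44/13)
T4 scale by (-1, -1): (5/13, -44/13) → (-5/13, 44/13)

T(p) = (-5/13, 44/13)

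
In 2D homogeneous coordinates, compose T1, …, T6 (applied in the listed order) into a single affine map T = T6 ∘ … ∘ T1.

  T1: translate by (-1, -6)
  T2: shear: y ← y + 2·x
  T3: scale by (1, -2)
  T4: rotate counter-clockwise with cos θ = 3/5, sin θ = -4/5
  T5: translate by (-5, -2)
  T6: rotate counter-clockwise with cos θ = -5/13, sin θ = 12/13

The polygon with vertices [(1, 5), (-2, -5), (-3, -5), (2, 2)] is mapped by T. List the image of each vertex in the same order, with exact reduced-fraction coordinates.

image vertices: (133/65, -184/65), (-1758/65, 704/65), (-31, 12), (54/65, -62/65)

T1 translate by (-1, -6): (1, 5) → (0, -1); (-2, -5) → (-3, -11); (-3, -5) → (-4, -11); (2, 2) → (1, -4)
T2 shear: y ← y + 2·x: (0, -1) → (0, -1); (-3, -11) → (-3, -17); (-4, -11) → (-4, -19); (1, -4) → (1, -2)
T3 scale by (1, -2): (0, -1) → (0, 2); (-3, -17) → (-3, 34); (-4, -19) → (-4, 38); (1, -2) → (1, 4)
T4 rotate counter-clockwise with cos θ = 3/5, sin θ = -4/5: (0, 2) → (8/5, 6/5); (-3, 34) → (127/5, 114/5); (-4, 38) → (28, 26); (1, 4) → (19/5, 8/5)
T5 translate by (-5, -2): (8/5, 6/5) → (-17/5, -4/5); (127/5, 114/5) → (102/5, 104/5); (28, 26) → (23, 24); (19/5, 8/5) → (-6/5, -2/5)
T6 rotate counter-clockwise with cos θ = -5/13, sin θ = 12/13: (-17/5, -4/5) → (133/65, -184/65); (102/5, 104/5) → (-1758/65, 704/65); (23, 24) → (-31, 12); (-6/5, -2/5) → (54/65, -62/65)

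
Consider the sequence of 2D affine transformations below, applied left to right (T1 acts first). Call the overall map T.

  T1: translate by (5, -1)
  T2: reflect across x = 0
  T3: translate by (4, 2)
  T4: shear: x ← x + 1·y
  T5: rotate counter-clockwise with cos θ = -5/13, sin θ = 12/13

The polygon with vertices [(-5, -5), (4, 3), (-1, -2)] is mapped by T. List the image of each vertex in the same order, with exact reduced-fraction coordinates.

T1 translate by (5, -1): (-5, -5) → (0, -6); (4, 3) → (9, 2); (-1, -2) → (4, -3)
T2 reflect across x = 0: (0, -6) → (0, -6); (9, 2) → (-9, 2); (4, -3) → (-4, -3)
T3 translate by (4, 2): (0, -6) → (4, -4); (-9, 2) → (-5, 4); (-4, -3) → (0, -1)
T4 shear: x ← x + 1·y: (4, -4) → (0, -4); (-5, 4) → (-1, 4); (0, -1) → (-1, -1)
T5 rotate counter-clockwise with cos θ = -5/13, sin θ = 12/13: (0, -4) → (48/13, 20/13); (-1, 4) → (-43/13, -32/13); (-1, -1) → (17/13, -7/13)

image vertices: (48/13, 20/13), (-43/13, -32/13), (17/13, -7/13)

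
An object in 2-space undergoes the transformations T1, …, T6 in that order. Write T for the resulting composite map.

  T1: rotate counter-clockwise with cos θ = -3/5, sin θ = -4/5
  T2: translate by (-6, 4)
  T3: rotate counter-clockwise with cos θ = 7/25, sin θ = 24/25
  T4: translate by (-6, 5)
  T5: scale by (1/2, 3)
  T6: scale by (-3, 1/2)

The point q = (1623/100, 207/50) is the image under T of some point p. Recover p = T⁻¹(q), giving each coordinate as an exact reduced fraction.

T1 = [-3/5 4/5 0; -4/5 -3/5 0; 0 0 1]
T2·T1 = [-3/5 4/5 -6; -4/5 -3/5 4; 0 0 1]
T3·…·T1 = [3/5 4/5 -138/25; -4/5 3/5 -116/25; 0 0 1]
T4·…·T1 = [3/5 4/5 -288/25; -4/5 3/5 9/25; 0 0 1]
T5·…·T1 = [3/10 2/5 -144/25; -12/5 9/5 27/25; 0 0 1]
T6·…·T1 = [-9/10 -6/5 432/25; -6/5 9/10 27/50; 0 0 1]
det M = -9/4; M⁻¹ = [-2/5 -8/15 36/5; -8/15 2/5 9; 0 0 1]
M⁻¹ · (1623/100, 207/50)ᵀ = (-3/2, 2)ᵀ

p = (-3/2, 2)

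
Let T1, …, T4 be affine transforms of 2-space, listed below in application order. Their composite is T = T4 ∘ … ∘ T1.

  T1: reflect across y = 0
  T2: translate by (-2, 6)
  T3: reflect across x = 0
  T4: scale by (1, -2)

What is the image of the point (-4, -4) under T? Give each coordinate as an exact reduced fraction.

T1 reflect across y = 0: (-4, -4) → (-4, 4)
T2 translate by (-2, 6): (-4, 4) → (-6, 10)
T3 reflect across x = 0: (-6, 10) → (6, 10)
T4 scale by (1, -2): (6, 10) → (6, -20)

T(p) = (6, -20)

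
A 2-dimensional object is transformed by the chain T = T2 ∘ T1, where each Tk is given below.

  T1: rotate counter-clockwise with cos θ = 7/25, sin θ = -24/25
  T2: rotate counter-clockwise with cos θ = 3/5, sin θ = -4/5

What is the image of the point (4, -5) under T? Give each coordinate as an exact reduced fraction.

T1 rotate counter-clockwise with cos θ = 7/25, sin θ = -24/25: (4, -5) → (-92/25, -131/25)
T2 rotate counter-clockwise with cos θ = 3/5, sin θ = -4/5: (-92/25, -131/25) → (-32/5, -1/5)

T(p) = (-32/5, -1/5)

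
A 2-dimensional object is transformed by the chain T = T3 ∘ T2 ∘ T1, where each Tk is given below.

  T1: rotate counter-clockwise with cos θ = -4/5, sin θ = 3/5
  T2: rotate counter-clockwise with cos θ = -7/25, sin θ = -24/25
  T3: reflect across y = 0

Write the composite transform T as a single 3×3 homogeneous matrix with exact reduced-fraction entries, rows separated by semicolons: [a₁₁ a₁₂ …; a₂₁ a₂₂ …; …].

T1 = [-4/5 -3/5 0; 3/5 -4/5 0; 0 0 1]
T2·T1 = [4/5 -3/5 0; 3/5 4/5 0; 0 0 1]
T3·…·T1 = [4/5 -3/5 0; -3/5 -4/5 0; 0 0 1]

T = [4/5 -3/5 0; -3/5 -4/5 0; 0 0 1]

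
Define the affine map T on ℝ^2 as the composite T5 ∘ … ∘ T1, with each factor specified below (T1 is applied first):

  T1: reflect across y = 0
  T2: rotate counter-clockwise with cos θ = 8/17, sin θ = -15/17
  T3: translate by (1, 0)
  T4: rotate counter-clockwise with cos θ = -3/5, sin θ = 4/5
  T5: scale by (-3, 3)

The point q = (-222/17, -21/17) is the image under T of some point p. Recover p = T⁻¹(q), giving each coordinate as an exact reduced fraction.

p = (1, 5)

T1 = [1 0 0; 0 -1 0; 0 0 1]
T2·T1 = [8/17 -15/17 0; -15/17 -8/17 0; 0 0 1]
T3·…·T1 = [8/17 -15/17 1; -15/17 -8/17 0; 0 0 1]
T4·…·T1 = [36/85 77/85 -3/5; 77/85 -36/85 4/5; 0 0 1]
T5·…·T1 = [-108/85 -231/85 9/5; 231/85 -108/85 12/5; 0 0 1]
det M = 9; M⁻¹ = [-12/85 77/255 -8/17; -77/255 -12/85 15/17; 0 0 1]
M⁻¹ · (-222/17, -21/17)ᵀ = (1, 5)ᵀ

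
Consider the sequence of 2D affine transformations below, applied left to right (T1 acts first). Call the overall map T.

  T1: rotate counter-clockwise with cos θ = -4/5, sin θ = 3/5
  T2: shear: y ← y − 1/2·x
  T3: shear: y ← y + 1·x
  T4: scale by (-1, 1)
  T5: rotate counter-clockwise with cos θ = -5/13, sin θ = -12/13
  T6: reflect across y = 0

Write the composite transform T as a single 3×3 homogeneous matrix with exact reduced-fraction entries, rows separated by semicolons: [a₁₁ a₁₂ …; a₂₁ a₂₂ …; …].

T1 = [-4/5 -3/5 0; 3/5 -4/5 0; 0 0 1]
T2·T1 = [-4/5 -3/5 0; 1 -1/2 0; 0 0 1]
T3·…·T1 = [-4/5 -3/5 0; 1/5 -11/10 0; 0 0 1]
T4·…·T1 = [4/5 3/5 0; 1/5 -11/10 0; 0 0 1]
T5·…·T1 = [-8/65 -81/65 0; -53/65 -17/130 0; 0 0 1]
T6·…·T1 = [-8/65 -81/65 0; 53/65 17/130 0; 0 0 1]

T = [-8/65 -81/65 0; 53/65 17/130 0; 0 0 1]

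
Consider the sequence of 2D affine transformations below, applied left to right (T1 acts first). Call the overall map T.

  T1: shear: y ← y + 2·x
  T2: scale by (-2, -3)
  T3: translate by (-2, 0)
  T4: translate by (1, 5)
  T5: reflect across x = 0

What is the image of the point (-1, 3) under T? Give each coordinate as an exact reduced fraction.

T1 shear: y ← y + 2·x: (-1, 3) → (-1, 1)
T2 scale by (-2, -3): (-1, 1) → (2, -3)
T3 translate by (-2, 0): (2, -3) → (0, -3)
T4 translate by (1, 5): (0, -3) → (1, 2)
T5 reflect across x = 0: (1, 2) → (-1, 2)

T(p) = (-1, 2)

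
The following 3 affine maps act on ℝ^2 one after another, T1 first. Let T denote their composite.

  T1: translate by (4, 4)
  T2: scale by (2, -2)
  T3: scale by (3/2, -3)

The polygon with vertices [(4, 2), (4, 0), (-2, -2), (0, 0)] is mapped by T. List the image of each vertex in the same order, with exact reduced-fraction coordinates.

T1 translate by (4, 4): (4, 2) → (8, 6); (4, 0) → (8, 4); (-2, -2) → (2, 2); (0, 0) → (4, 4)
T2 scale by (2, -2): (8, 6) → (16, -12); (8, 4) → (16, -8); (2, 2) → (4, -4); (4, 4) → (8, -8)
T3 scale by (3/2, -3): (16, -12) → (24, 36); (16, -8) → (24, 24); (4, -4) → (6, 12); (8, -8) → (12, 24)

image vertices: (24, 36), (24, 24), (6, 12), (12, 24)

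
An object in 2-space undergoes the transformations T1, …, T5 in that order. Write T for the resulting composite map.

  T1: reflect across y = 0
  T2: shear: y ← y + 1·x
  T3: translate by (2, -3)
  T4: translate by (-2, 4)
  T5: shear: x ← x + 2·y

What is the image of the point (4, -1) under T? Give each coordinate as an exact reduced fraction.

T(p) = (16, 6)

T1 reflect across y = 0: (4, -1) → (4, 1)
T2 shear: y ← y + 1·x: (4, 1) → (4, 5)
T3 translate by (2, -3): (4, 5) → (6, 2)
T4 translate by (-2, 4): (6, 2) → (4, 6)
T5 shear: x ← x + 2·y: (4, 6) → (16, 6)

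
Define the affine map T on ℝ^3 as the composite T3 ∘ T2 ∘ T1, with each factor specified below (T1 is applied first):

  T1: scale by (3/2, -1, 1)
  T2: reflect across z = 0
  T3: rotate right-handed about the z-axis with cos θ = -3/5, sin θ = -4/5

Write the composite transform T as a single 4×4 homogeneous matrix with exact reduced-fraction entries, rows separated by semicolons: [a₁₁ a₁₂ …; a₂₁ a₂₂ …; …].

T = [-9/10 -4/5 0 0; -6/5 3/5 0 0; 0 0 -1 0; 0 0 0 1]

T1 = [3/2 0 0 0; 0 -1 0 0; 0 0 1 0; 0 0 0 1]
T2·T1 = [3/2 0 0 0; 0 -1 0 0; 0 0 -1 0; 0 0 0 1]
T3·…·T1 = [-9/10 -4/5 0 0; -6/5 3/5 0 0; 0 0 -1 0; 0 0 0 1]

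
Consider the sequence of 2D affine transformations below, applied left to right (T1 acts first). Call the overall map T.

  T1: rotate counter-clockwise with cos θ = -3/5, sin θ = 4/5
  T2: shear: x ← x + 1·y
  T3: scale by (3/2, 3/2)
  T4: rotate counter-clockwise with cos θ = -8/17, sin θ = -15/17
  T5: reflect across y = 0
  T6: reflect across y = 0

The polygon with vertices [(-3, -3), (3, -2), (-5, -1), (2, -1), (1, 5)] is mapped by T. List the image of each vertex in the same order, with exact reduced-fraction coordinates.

T1 rotate counter-clockwise with cos θ = -3/5, sin θ = 4/5: (-3, -3) → (21/5, -3/5); (3, -2) → (-1/5, 18/5); (-5, -1) → (19/5, -17/5); (2, -1) → (-2/5, 11/5); (1, 5) → (-23/5, -11/5)
T2 shear: x ← x + 1·y: (21/5, -3/5) → (18/5, -3/5); (-1/5, 18/5) → (17/5, 18/5); (19/5, -17/5) → (2/5, -17/5); (-2/5, 11/5) → (9/5, 11/5); (-23/5, -11/5) → (-34/5, -11/5)
T3 scale by (3/2, 3/2): (18/5, -3/5) → (27/5, -9/10); (17/5, 18/5) → (51/10, 27/5); (2/5, -17/5) → (3/5, -51/10); (9/5, 11/5) → (27/10, 33/10); (-34/5, -11/5) → (-51/5, -33/10)
T4 rotate counter-clockwise with cos θ = -8/17, sin θ = -15/17: (27/5, -9/10) → (-567/170, -369/85); (51/10, 27/5) → (201/85, -1197/170); (3/5, -51/10) → (-813/170, 159/85); (27/10, 33/10) → (279/170, -669/170); (-51/5, -33/10) → (321/170, 897/85)
T5 reflect across y = 0: (-567/170, -369/85) → (-567/170, 369/85); (201/85, -1197/170) → (201/85, 1197/170); (-813/170, 159/85) → (-813/170, -159/85); (279/170, -669/170) → (279/170, 669/170); (321/170, 897/85) → (321/170, -897/85)
T6 reflect across y = 0: (-567/170, 369/85) → (-567/170, -369/85); (201/85, 1197/170) → (201/85, -1197/170); (-813/170, -159/85) → (-813/170, 159/85); (279/170, 669/170) → (279/170, -669/170); (321/170, -897/85) → (321/170, 897/85)

image vertices: (-567/170, -369/85), (201/85, -1197/170), (-813/170, 159/85), (279/170, -669/170), (321/170, 897/85)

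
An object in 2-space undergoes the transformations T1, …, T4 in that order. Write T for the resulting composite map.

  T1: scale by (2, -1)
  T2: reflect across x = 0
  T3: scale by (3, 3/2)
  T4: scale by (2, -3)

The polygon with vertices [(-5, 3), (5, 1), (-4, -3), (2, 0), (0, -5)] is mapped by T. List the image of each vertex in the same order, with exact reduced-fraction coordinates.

image vertices: (60, 27/2), (-60, 9/2), (48, -27/2), (-24, 0), (0, -45/2)

T1 scale by (2, -1): (-5, 3) → (-10, -3); (5, 1) → (10, -1); (-4, -3) → (-8, 3); (2, 0) → (4, 0); (0, -5) → (0, 5)
T2 reflect across x = 0: (-10, -3) → (10, -3); (10, -1) → (-10, -1); (-8, 3) → (8, 3); (4, 0) → (-4, 0); (0, 5) → (0, 5)
T3 scale by (3, 3/2): (10, -3) → (30, -9/2); (-10, -1) → (-30, -3/2); (8, 3) → (24, 9/2); (-4, 0) → (-12, 0); (0, 5) → (0, 15/2)
T4 scale by (2, -3): (30, -9/2) → (60, 27/2); (-30, -3/2) → (-60, 9/2); (24, 9/2) → (48, -27/2); (-12, 0) → (-24, 0); (0, 15/2) → (0, -45/2)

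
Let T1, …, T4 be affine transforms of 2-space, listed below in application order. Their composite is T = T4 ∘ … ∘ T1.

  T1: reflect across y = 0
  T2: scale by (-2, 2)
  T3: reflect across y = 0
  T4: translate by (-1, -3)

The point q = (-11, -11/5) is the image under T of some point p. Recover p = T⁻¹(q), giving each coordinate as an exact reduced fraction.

T1 = [1 0 0; 0 -1 0; 0 0 1]
T2·T1 = [-2 0 0; 0 -2 0; 0 0 1]
T3·…·T1 = [-2 0 0; 0 2 0; 0 0 1]
T4·…·T1 = [-2 0 -1; 0 2 -3; 0 0 1]
det M = -4; M⁻¹ = [-1/2 0 -1/2; 0 1/2 3/2; 0 0 1]
M⁻¹ · (-11, -11/5)ᵀ = (5, 2/5)ᵀ

p = (5, 2/5)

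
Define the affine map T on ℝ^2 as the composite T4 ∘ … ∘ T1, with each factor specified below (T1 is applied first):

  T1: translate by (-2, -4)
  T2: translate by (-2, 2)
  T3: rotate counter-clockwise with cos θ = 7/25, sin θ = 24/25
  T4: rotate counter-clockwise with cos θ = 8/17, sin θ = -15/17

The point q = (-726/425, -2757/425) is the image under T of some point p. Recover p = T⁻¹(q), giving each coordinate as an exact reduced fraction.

T1 = [1 0 -2; 0 1 -4; 0 0 1]
T2·T1 = [1 0 -4; 0 1 -2; 0 0 1]
T3·…·T1 = [7/25 -24/25 4/5; 24/25 7/25 -22/5; 0 0 1]
T4·…·T1 = [416/425 -87/425 -298/85; 87/425 416/425 -236/85; 0 0 1]
det M = 1; M⁻¹ = [416/425 87/425 4; -87/425 416/425 2; 0 0 1]
M⁻¹ · (-726/425, -2757/425)ᵀ = (1, -4)ᵀ

p = (1, -4)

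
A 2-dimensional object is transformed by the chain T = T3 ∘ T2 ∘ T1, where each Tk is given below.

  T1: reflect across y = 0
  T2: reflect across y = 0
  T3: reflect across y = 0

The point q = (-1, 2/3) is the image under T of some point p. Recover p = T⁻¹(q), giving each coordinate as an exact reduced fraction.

T1 = [1 0 0; 0 -1 0; 0 0 1]
T2·T1 = [1 0 0; 0 1 0; 0 0 1]
T3·…·T1 = [1 0 0; 0 -1 0; 0 0 1]
det M = -1; M⁻¹ = [1 0 0; 0 -1 0; 0 0 1]
M⁻¹ · (-1, 2/3)ᵀ = (-1, -2/3)ᵀ

p = (-1, -2/3)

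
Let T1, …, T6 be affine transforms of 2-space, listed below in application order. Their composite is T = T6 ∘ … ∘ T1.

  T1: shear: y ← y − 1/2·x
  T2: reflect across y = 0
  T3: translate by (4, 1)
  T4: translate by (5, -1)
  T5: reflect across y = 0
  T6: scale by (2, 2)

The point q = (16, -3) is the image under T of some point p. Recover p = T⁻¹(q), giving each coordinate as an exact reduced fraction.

p = (-1, -2)

T1 = [1 0 0; -1/2 1 0; 0 0 1]
T2·T1 = [1 0 0; 1/2 -1 0; 0 0 1]
T3·…·T1 = [1 0 4; 1/2 -1 1; 0 0 1]
T4·…·T1 = [1 0 9; 1/2 -1 0; 0 0 1]
T5·…·T1 = [1 0 9; -1/2 1 0; 0 0 1]
T6·…·T1 = [2 0 18; -1 2 0; 0 0 1]
det M = 4; M⁻¹ = [1/2 0 -9; 1/4 1/2 -9/2; 0 0 1]
M⁻¹ · (16, -3)ᵀ = (-1, -2)ᵀ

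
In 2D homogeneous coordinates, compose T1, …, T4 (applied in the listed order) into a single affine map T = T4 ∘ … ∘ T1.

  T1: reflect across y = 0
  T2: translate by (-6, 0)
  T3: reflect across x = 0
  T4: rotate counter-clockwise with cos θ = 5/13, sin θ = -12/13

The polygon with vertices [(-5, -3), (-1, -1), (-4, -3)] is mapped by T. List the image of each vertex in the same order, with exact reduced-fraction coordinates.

T1 reflect across y = 0: (-5, -3) → (-5, 3); (-1, -1) → (-1, 1); (-4, -3) → (-4, 3)
T2 translate by (-6, 0): (-5, 3) → (-11, 3); (-1, 1) → (-7, 1); (-4, 3) → (-10, 3)
T3 reflect across x = 0: (-11, 3) → (11, 3); (-7, 1) → (7, 1); (-10, 3) → (10, 3)
T4 rotate counter-clockwise with cos θ = 5/13, sin θ = -12/13: (11, 3) → (7, -9); (7, 1) → (47/13, -79/13); (10, 3) → (86/13, -105/13)

image vertices: (7, -9), (47/13, -79/13), (86/13, -105/13)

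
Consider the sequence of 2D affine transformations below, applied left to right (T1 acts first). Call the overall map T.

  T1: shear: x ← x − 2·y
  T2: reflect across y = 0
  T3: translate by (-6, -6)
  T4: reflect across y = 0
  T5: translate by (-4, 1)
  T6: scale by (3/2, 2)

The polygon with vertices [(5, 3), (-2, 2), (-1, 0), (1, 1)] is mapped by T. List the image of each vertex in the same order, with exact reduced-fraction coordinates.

T1 shear: x ← x − 2·y: (5, 3) → (-1, 3); (-2, 2) → (-6, 2); (-1, 0) → (-1, 0); (1, 1) → (-1, 1)
T2 reflect across y = 0: (-1, 3) → (-1, -3); (-6, 2) → (-6, -2); (-1, 0) → (-1, 0); (-1, 1) → (-1, -1)
T3 translate by (-6, -6): (-1, -3) → (-7, -9); (-6, -2) → (-12, -8); (-1, 0) → (-7, -6); (-1, -1) → (-7, -7)
T4 reflect across y = 0: (-7, -9) → (-7, 9); (-12, -8) → (-12, 8); (-7, -6) → (-7, 6); (-7, -7) → (-7, 7)
T5 translate by (-4, 1): (-7, 9) → (-11, 10); (-12, 8) → (-16, 9); (-7, 6) → (-11, 7); (-7, 7) → (-11, 8)
T6 scale by (3/2, 2): (-11, 10) → (-33/2, 20); (-16, 9) → (-24, 18); (-11, 7) → (-33/2, 14); (-11, 8) → (-33/2, 16)

image vertices: (-33/2, 20), (-24, 18), (-33/2, 14), (-33/2, 16)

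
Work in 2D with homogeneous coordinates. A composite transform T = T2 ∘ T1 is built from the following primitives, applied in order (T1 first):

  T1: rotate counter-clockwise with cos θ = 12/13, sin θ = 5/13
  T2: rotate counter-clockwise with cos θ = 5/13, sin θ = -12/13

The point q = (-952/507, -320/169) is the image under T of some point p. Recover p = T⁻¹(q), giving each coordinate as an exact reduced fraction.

p = (0, -8/3)

T1 = [12/13 -5/13 0; 5/13 12/13 0; 0 0 1]
T2·T1 = [120/169 119/169 0; -119/169 120/169 0; 0 0 1]
det M = 1; M⁻¹ = [120/169 -119/169 0; 119/169 120/169 0; 0 0 1]
M⁻¹ · (-952/507, -320/169)ᵀ = (0, -8/3)ᵀ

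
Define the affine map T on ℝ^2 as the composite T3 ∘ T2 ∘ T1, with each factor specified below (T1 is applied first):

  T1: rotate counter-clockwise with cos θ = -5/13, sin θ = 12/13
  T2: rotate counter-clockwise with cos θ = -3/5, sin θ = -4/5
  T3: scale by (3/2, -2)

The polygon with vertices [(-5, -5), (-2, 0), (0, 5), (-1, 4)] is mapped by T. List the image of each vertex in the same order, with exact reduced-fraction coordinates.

T1 rotate counter-clockwise with cos θ = -5/13, sin θ = 12/13: (-5, -5) → (85/13, -35/13); (-2, 0) → (10/13, -24/13); (0, 5) → (-60/13, -25/13); (-1, 4) → (-43/13, -32/13)
T2 rotate counter-clockwise with cos θ = -3/5, sin θ = -4/5: (85/13, -35/13) → (-79/13, -47/13); (10/13, -24/13) → (-126/65, 32/65); (-60/13, -25/13) → (16/13, 63/13); (-43/13, -32/13) → (1/65, 268/65)
T3 scale by (3/2, -2): (-79/13, -47/13) → (-237/26, 94/13); (-126/65, 32/65) → (-189/65, -64/65); (16/13, 63/13) → (24/13, -126/13); (1/65, 268/65) → (3/130, -536/65)

image vertices: (-237/26, 94/13), (-189/65, -64/65), (24/13, -126/13), (3/130, -536/65)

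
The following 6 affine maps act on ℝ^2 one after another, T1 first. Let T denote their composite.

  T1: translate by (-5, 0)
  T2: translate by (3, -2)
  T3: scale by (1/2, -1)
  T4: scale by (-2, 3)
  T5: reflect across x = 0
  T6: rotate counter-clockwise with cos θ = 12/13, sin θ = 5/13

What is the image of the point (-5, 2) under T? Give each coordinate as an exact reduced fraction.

T1 translate by (-5, 0): (-5, 2) → (-10, 2)
T2 translate by (3, -2): (-10, 2) → (-7, 0)
T3 scale by (1/2, -1): (-7, 0) → (-7/2, 0)
T4 scale by (-2, 3): (-7/2, 0) → (7, 0)
T5 reflect across x = 0: (7, 0) → (-7, 0)
T6 rotate counter-clockwise with cos θ = 12/13, sin θ = 5/13: (-7, 0) → (-84/13, -35/13)

T(p) = (-84/13, -35/13)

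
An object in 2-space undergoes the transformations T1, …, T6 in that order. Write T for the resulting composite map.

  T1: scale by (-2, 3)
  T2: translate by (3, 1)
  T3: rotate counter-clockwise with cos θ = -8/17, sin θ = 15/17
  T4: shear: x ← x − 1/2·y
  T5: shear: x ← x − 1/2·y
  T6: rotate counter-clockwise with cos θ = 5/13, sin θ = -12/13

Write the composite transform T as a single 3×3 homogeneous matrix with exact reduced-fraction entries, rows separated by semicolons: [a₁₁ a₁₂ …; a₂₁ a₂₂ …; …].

T1 = [-2 0 0; 0 3 0; 0 0 1]
T2·T1 = [-2 0 3; 0 3 1; 0 0 1]
T3·…·T1 = [16/17 -45/17 -39/17; -30/17 -24/17 37/17; 0 0 1]
T4·…·T1 = [31/17 -33/17 -115/34; -30/17 -24/17 37/17; 0 0 1]
T5·…·T1 = [46/17 -21/17 -76/17; -30/17 -24/17 37/17; 0 0 1]
T6·…·T1 = [-10/17 -393/221 64/221; -54/17 132/221 1097/221; 0 0 1]

T = [-10/17 -393/221 64/221; -54/17 132/221 1097/221; 0 0 1]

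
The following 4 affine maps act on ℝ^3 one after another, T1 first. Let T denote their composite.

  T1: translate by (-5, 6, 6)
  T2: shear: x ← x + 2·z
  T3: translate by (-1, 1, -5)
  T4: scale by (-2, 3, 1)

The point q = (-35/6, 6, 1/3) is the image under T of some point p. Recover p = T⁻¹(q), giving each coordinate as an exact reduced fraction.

p = (-7/4, -5, -2/3)

T1 = [1 0 0 -5; 0 1 0 6; 0 0 1 6; 0 0 0 1]
T2·T1 = [1 0 2 7; 0 1 0 6; 0 0 1 6; 0 0 0 1]
T3·…·T1 = [1 0 2 6; 0 1 0 7; 0 0 1 1; 0 0 0 1]
T4·…·T1 = [-2 0 -4 -12; 0 3 0 21; 0 0 1 1; 0 0 0 1]
det M = -6; M⁻¹ = [-1/2 0 -2 -4; 0 1/3 0 -7; 0 0 1 -1; 0 0 0 1]
M⁻¹ · (-35/6, 6, 1/3)ᵀ = (-7/4, -5, -2/3)ᵀ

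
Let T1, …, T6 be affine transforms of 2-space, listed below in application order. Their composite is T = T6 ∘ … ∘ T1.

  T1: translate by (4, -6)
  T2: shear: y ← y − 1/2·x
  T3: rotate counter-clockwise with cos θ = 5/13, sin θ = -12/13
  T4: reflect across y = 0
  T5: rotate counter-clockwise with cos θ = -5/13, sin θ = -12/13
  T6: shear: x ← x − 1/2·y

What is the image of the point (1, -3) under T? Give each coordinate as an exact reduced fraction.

T(p) = (6363/676, 1537/338)

T1 translate by (4, -6): (1, -3) → (5, -9)
T2 shear: y ← y − 1/2·x: (5, -9) → (5, -23/2)
T3 rotate counter-clockwise with cos θ = 5/13, sin θ = -12/13: (5, -23/2) → (-113/13, -235/26)
T4 reflect across y = 0: (-113/13, -235/26) → (-113/13, 235/26)
T5 rotate counter-clockwise with cos θ = -5/13, sin θ = -12/13: (-113/13, 235/26) → (1975/169, 1537/338)
T6 shear: x ← x − 1/2·y: (1975/169, 1537/338) → (6363/676, 1537/338)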